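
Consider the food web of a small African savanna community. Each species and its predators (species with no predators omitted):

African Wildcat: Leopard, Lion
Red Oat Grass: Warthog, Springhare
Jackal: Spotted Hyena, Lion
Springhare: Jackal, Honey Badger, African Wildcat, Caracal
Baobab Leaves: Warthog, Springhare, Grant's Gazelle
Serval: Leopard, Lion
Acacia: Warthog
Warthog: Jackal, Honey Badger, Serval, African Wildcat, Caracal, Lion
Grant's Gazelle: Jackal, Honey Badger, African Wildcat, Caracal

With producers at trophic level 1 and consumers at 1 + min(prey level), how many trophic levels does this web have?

4

Producers (level 1): Baobab Leaves, Red Oat Grass, Acacia.
Following each consumer down to its lowest-level prey: Baobab Leaves → Warthog → Serval → Leopard (levels 1 through 4).
All prey of Leopard (Serval 3, African Wildcat 3) are at level 3 or above, so Leopard is at level 1 + 3 = 4.
Every consumer has at least one prey at level 3 or below, so none exceeds level 4.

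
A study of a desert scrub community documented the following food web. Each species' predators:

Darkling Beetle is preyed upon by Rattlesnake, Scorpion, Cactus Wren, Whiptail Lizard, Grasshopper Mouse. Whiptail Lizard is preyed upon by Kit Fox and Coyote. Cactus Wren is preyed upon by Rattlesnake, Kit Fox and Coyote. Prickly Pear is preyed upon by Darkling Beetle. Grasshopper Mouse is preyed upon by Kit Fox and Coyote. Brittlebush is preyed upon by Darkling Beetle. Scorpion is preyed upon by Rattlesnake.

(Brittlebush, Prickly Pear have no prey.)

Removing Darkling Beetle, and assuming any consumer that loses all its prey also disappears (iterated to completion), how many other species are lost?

Remove Darkling Beetle.
Round 1: Grasshopper Mouse (all prey gone), Whiptail Lizard (all prey gone), Scorpion (all prey gone), Cactus Wren (all prey gone) → extinct.
Round 2: Coyote (all prey gone), Rattlesnake (all prey gone), Kit Fox (all prey gone) → extinct.
No further losses. Total secondary extinctions: 7.

7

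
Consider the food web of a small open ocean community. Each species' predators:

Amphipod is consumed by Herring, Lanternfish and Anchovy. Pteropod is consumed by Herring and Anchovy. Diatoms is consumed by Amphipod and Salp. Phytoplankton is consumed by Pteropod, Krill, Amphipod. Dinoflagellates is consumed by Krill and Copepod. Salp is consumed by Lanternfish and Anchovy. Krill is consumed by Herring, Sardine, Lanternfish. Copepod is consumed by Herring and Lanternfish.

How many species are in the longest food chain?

3 species

One longest chain: Phytoplankton → Amphipod → Herring.
It has 3 species and 2 links.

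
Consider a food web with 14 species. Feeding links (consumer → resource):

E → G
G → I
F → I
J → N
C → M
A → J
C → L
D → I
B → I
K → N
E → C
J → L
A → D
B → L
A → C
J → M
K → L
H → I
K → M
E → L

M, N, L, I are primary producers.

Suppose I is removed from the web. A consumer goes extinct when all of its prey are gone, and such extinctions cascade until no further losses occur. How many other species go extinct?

Remove I.
Round 1: H (all prey gone), F (all prey gone), D (all prey gone), G (all prey gone) → extinct.
No further losses. Total secondary extinctions: 4.

4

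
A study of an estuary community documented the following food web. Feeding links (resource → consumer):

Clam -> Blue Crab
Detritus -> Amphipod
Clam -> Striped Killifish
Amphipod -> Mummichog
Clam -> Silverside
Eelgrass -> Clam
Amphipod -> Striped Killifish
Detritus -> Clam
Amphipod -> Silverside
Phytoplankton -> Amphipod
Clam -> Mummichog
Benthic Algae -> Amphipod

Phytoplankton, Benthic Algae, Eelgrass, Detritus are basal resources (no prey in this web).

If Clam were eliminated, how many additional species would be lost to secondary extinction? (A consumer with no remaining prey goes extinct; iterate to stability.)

Remove Clam.
Round 1: Blue Crab (all prey gone) → extinct.
No further losses. Total secondary extinctions: 1.

1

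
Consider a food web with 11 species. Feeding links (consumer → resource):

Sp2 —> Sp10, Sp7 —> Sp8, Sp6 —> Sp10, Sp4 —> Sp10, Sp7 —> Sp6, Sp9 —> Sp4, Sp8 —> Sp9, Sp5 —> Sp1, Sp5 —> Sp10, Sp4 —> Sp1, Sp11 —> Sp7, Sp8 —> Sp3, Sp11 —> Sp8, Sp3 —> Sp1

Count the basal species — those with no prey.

Basal species (no prey listed): Sp10, Sp1.
Count: 2.

2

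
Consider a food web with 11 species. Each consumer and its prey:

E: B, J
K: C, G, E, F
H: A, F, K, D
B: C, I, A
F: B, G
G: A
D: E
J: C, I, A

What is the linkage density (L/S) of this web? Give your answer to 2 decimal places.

There are L = 20 links among S = 11 species.
L/S = 20/11 = 1.8182 ≈ 1.82.

L/S = 1.82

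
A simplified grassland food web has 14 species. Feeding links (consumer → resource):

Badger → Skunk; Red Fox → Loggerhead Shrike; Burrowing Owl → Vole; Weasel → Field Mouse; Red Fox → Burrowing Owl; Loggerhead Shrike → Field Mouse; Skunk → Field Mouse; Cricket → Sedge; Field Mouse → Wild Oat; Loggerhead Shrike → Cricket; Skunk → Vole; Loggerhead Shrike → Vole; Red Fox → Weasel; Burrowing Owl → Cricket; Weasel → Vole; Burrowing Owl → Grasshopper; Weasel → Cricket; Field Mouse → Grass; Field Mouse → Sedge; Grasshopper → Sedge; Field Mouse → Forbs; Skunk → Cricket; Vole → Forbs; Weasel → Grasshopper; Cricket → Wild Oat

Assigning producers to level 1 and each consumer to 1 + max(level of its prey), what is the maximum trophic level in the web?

4

Producers (level 1): Sedge, Forbs, Grass, Wild Oat.
Sedge → Grasshopper → Weasel → Red Fox gives Red Fox level 4.
No species has a prey at level 4, so no species reaches level 5.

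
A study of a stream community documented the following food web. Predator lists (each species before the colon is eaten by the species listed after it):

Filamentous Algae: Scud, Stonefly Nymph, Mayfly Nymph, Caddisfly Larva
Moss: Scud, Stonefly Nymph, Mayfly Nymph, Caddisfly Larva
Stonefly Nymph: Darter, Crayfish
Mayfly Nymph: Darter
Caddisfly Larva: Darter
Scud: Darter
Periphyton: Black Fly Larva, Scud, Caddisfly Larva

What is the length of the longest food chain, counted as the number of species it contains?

One longest chain: Periphyton → Scud → Darter.
It has 3 species and 2 links.

3 species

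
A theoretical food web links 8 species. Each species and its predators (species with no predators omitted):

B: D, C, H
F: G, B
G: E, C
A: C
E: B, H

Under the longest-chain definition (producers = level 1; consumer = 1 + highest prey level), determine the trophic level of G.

Trophic level 2

F is a producer → level 1.
G eats F → level 2.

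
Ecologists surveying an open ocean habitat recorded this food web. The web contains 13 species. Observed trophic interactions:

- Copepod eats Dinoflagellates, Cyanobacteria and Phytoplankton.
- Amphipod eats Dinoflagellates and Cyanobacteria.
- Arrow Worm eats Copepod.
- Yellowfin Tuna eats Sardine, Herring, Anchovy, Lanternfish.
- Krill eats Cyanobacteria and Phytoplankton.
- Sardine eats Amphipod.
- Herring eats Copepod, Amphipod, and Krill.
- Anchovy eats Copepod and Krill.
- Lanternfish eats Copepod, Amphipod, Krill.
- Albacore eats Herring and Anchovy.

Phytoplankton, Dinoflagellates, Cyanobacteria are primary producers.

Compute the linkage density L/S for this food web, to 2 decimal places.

There are L = 23 links among S = 13 species.
L/S = 23/13 = 1.7692 ≈ 1.77.

L/S = 1.77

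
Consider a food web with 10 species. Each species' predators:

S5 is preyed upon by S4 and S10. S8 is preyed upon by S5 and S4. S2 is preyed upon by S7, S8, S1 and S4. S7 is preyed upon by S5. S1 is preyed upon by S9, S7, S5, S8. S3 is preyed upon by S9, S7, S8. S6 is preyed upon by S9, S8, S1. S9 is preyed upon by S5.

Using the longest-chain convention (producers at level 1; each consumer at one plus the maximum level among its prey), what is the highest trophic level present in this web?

Producers (level 1): S2, S6, S3.
S2 → S1 → S9 → S5 → S4 gives S4 level 5.
No species has a prey at level 5, so no species reaches level 6.

5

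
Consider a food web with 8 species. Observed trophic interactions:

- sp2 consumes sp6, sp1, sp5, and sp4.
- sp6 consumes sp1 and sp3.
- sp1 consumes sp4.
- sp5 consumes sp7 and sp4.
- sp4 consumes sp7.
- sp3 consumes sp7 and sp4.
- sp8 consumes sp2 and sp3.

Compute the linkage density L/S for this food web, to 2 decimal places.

L/S = 1.75

There are L = 14 links among S = 8 species.
L/S = 14/8 = 1.7500 ≈ 1.75.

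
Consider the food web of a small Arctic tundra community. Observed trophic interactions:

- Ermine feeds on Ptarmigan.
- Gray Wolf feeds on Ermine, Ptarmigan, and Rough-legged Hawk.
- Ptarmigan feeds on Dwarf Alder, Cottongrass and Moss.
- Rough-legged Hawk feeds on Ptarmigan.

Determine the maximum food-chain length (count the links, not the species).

3 links

One longest chain: Cottongrass → Ptarmigan → Ermine → Gray Wolf.
It has 4 species and 3 links.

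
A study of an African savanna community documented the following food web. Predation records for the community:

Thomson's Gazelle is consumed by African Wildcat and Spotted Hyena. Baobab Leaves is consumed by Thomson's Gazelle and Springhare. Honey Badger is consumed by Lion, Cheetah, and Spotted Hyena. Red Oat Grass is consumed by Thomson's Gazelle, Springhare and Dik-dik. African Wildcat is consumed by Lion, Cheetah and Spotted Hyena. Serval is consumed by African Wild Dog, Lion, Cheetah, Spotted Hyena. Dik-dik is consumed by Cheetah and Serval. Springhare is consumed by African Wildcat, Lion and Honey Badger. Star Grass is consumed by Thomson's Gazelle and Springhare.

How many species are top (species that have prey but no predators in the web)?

4

Top species (has prey, but nothing eats it): Lion, African Wild Dog, Spotted Hyena, Cheetah.
Count: 4.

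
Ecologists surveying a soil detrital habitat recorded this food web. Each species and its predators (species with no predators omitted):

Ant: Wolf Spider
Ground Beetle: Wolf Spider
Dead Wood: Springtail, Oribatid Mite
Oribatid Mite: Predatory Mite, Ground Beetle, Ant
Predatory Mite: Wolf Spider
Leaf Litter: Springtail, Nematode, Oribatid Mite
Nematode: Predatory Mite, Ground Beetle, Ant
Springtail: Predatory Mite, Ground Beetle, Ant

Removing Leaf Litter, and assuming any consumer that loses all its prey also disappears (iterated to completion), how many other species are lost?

1

Remove Leaf Litter.
Round 1: Nematode (all prey gone) → extinct.
No further losses. Total secondary extinctions: 1.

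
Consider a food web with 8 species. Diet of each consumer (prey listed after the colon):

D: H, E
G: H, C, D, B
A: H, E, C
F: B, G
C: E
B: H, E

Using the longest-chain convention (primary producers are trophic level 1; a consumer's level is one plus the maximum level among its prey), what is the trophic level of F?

E is a producer → level 1.
C eats E → level 2.
G eats C (level 2); other prey at levels: H 1, D 2, B 2 → level 3.
F eats G (level 3); other prey at levels: B 2 → level 4.

Trophic level 4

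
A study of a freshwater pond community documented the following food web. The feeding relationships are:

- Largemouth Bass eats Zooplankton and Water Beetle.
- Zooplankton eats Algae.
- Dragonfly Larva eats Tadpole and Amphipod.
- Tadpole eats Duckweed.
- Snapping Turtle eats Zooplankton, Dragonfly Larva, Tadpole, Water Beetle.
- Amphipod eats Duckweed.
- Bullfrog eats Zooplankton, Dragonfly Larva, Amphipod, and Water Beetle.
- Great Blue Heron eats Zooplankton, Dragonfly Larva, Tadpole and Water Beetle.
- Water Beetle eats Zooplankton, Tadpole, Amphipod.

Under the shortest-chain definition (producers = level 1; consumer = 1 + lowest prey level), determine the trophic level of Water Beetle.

Trophic level 3

Algae is a producer → level 1.
Zooplankton eats Algae → level 2.
Water Beetle eats Zooplankton → level 3.
No prey of Water Beetle is below level 2, so 3 is the minimum.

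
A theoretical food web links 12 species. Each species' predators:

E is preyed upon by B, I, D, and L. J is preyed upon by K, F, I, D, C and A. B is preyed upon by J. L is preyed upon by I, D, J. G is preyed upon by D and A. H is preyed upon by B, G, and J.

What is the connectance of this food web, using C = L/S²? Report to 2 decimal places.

The web has S = 12 species and L = 19 feeding links.
C = L / S² = 19 / 144 = 0.1319 ≈ 0.13.

C = 0.13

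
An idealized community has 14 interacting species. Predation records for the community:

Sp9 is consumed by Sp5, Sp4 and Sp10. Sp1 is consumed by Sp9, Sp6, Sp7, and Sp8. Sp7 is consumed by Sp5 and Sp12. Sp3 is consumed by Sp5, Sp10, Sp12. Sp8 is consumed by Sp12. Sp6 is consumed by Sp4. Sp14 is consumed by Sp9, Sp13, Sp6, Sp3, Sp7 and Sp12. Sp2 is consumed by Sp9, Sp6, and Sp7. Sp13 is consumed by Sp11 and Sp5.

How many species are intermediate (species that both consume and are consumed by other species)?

Intermediate species (has both prey and predators): Sp13, Sp8, Sp6, Sp3, Sp7, Sp9.
Count: 6.

6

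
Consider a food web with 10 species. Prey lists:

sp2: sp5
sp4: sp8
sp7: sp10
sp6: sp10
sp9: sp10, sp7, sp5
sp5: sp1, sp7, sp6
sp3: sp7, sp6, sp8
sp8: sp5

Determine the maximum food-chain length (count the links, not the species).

One longest chain: sp10 → sp7 → sp5 → sp8 → sp3.
It has 5 species and 4 links.

4 links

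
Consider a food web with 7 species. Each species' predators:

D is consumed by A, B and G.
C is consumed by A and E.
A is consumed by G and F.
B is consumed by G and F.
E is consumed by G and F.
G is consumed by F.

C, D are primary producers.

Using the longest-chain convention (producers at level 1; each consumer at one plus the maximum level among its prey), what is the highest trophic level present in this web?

4

Producers (level 1): C, D.
C → E → G → F gives F level 4.
No species has a prey at level 4, so no species reaches level 5.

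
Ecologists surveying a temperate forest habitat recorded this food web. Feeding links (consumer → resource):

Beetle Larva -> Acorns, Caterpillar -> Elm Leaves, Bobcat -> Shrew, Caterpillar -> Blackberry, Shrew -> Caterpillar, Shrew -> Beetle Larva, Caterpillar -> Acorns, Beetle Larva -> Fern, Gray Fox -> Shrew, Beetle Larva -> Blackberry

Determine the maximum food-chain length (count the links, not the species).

One longest chain: Acorns → Beetle Larva → Shrew → Bobcat.
It has 4 species and 3 links.

3 links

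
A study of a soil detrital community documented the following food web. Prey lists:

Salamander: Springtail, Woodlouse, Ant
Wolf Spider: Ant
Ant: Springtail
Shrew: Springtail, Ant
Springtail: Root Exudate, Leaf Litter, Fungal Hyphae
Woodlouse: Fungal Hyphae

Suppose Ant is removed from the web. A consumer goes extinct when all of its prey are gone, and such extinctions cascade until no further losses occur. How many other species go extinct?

Remove Ant.
Round 1: Wolf Spider (all prey gone) → extinct.
No further losses. Total secondary extinctions: 1.

1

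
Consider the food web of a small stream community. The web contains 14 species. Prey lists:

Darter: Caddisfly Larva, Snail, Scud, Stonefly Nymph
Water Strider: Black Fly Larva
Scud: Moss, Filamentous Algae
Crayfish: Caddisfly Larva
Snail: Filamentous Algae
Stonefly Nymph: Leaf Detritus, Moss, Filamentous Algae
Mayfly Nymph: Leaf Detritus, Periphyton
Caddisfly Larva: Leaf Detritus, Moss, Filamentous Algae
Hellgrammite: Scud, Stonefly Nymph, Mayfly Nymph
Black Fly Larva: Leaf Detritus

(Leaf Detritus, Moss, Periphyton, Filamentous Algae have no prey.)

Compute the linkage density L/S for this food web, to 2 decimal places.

There are L = 21 links among S = 14 species.
L/S = 21/14 = 1.5000 ≈ 1.50.

L/S = 1.50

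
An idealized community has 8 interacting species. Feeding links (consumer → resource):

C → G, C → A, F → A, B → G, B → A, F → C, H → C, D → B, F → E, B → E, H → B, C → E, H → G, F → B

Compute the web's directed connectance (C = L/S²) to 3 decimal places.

The web has S = 8 species and L = 14 feeding links.
C = L / S² = 14 / 64 = 0.2188 ≈ 0.219.

C = 0.219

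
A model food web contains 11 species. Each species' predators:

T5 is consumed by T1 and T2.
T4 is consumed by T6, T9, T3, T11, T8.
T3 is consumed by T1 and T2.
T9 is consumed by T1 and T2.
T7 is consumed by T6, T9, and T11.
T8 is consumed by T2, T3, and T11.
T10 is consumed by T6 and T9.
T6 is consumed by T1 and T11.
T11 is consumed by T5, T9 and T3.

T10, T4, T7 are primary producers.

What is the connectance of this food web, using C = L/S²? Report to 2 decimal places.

C = 0.20

The web has S = 11 species and L = 24 feeding links.
C = L / S² = 24 / 121 = 0.1983 ≈ 0.20.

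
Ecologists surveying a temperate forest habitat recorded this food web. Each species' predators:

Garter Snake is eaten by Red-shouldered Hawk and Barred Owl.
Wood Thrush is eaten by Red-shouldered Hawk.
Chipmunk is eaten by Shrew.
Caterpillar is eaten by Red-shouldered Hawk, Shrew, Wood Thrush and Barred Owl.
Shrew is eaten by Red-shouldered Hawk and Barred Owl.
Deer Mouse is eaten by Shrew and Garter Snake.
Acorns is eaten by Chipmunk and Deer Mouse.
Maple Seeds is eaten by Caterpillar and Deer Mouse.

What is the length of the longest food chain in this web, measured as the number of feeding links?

3 links

One longest chain: Acorns → Deer Mouse → Garter Snake → Barred Owl.
It has 4 species and 3 links.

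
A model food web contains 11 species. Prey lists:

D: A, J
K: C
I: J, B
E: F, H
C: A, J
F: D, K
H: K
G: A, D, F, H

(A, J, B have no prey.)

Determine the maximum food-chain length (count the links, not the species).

One longest chain: A → C → K → H → E.
It has 5 species and 4 links.

4 links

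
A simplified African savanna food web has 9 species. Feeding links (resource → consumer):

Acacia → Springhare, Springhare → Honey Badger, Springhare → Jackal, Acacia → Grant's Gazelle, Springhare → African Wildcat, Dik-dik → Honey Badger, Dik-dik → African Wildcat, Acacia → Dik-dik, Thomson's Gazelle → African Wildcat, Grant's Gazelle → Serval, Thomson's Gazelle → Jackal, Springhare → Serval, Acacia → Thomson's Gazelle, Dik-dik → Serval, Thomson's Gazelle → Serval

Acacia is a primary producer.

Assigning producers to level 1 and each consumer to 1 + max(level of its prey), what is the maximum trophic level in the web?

Producers (level 1): Acacia.
Acacia → Thomson's Gazelle → African Wildcat gives African Wildcat level 3.
No species has a prey at level 3, so no species reaches level 4.

3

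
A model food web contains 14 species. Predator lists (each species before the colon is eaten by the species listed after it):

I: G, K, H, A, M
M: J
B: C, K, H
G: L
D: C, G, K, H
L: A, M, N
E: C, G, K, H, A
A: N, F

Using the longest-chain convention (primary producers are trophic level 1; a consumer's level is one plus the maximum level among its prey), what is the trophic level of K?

D is a producer → level 1.
K eats D (level 1); other prey at levels: B 1, E 1, I 1 → level 2.

Trophic level 2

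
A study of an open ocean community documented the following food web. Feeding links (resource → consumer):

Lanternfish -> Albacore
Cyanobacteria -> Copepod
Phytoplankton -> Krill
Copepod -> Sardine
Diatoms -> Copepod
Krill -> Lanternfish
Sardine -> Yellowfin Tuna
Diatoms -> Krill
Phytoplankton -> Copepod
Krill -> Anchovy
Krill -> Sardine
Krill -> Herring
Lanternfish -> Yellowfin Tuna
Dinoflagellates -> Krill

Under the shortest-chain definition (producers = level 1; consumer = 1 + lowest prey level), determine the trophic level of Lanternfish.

Trophic level 3

Diatoms is a producer → level 1.
Krill eats Diatoms → level 2.
Lanternfish eats Krill → level 3.
No prey of Lanternfish is below level 2, so 3 is the minimum.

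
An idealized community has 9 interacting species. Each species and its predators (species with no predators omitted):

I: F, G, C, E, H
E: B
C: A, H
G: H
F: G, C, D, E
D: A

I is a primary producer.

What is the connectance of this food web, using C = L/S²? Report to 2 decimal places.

The web has S = 9 species and L = 14 feeding links.
C = L / S² = 14 / 81 = 0.1728 ≈ 0.17.

C = 0.17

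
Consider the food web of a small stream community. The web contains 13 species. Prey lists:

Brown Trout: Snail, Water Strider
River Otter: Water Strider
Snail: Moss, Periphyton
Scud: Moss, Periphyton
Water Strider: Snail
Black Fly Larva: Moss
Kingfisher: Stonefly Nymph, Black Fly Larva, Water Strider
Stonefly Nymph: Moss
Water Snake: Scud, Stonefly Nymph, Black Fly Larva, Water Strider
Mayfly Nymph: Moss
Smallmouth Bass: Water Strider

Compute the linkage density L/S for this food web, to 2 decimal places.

L/S = 1.46

There are L = 19 links among S = 13 species.
L/S = 19/13 = 1.4615 ≈ 1.46.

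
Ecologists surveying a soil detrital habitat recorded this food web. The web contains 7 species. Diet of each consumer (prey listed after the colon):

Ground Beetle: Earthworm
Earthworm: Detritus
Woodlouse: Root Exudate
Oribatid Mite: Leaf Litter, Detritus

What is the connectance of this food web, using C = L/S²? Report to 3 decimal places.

C = 0.102

The web has S = 7 species and L = 5 feeding links.
C = L / S² = 5 / 49 = 0.1020 ≈ 0.102.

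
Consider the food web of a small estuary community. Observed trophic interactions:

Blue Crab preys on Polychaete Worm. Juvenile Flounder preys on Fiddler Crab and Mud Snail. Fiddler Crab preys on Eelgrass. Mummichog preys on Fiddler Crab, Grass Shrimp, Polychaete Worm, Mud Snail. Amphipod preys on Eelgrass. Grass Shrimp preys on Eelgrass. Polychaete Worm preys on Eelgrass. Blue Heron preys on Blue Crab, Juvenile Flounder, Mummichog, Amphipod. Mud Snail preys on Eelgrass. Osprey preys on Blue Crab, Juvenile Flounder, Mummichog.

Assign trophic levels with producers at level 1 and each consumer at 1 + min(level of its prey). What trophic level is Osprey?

Eelgrass is a producer → level 1.
Mud Snail eats Eelgrass → level 2.
Juvenile Flounder eats Mud Snail → level 3.
Osprey eats Juvenile Flounder → level 4.
No prey of Osprey is below level 3, so 4 is the minimum.

Trophic level 4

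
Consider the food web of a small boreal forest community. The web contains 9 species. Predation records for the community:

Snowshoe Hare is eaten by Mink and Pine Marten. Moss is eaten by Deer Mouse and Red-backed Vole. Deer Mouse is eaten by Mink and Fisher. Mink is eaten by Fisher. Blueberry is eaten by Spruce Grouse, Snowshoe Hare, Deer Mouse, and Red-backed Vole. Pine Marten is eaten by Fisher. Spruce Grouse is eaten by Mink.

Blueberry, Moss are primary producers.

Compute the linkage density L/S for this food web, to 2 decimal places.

L/S = 1.44

There are L = 13 links among S = 9 species.
L/S = 13/9 = 1.4444 ≈ 1.44.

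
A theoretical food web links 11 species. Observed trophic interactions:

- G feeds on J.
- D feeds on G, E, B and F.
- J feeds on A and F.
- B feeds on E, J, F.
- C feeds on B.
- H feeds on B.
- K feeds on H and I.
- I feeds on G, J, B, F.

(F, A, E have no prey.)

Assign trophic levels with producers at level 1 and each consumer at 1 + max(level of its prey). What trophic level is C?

Trophic level 4

F is a producer → level 1.
J eats F (level 1); other prey at levels: A 1 → level 2.
B eats J (level 2); other prey at levels: F 1, E 1 → level 3.
C eats B → level 4.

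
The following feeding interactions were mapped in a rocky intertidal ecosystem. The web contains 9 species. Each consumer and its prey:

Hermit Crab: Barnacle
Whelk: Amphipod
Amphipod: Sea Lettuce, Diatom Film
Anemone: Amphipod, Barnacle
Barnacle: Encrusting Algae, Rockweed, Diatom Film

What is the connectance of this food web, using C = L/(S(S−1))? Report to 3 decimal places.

C = 0.125

The web has S = 9 species and L = 9 feeding links.
C = L / (S(S−1)) = 9 / 72 = 0.1250 ≈ 0.125.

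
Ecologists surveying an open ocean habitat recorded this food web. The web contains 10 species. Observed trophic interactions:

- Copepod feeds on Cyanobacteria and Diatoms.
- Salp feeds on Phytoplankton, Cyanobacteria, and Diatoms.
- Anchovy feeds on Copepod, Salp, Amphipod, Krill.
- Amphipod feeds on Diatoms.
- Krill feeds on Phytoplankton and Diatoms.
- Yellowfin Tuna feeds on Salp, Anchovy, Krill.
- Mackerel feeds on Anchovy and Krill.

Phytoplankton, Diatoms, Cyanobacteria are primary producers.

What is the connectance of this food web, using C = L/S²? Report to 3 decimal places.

The web has S = 10 species and L = 17 feeding links.
C = L / S² = 17 / 100 = 0.1700 ≈ 0.170.

C = 0.170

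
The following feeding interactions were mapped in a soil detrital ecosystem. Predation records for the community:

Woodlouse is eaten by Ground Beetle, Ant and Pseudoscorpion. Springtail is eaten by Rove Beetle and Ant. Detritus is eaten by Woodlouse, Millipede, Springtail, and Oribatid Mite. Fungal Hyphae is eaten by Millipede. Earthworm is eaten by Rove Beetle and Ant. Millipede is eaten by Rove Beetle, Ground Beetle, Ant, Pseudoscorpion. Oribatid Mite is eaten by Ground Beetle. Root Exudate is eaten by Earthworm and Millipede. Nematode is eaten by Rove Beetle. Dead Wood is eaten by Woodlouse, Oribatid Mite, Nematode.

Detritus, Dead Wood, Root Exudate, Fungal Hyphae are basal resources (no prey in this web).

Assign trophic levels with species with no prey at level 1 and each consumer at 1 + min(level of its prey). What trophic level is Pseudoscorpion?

Detritus has no prey (basal) → level 1.
Woodlouse eats Detritus → level 2.
Pseudoscorpion eats Woodlouse → level 3.
No prey of Pseudoscorpion is below level 2, so 3 is the minimum.

Trophic level 3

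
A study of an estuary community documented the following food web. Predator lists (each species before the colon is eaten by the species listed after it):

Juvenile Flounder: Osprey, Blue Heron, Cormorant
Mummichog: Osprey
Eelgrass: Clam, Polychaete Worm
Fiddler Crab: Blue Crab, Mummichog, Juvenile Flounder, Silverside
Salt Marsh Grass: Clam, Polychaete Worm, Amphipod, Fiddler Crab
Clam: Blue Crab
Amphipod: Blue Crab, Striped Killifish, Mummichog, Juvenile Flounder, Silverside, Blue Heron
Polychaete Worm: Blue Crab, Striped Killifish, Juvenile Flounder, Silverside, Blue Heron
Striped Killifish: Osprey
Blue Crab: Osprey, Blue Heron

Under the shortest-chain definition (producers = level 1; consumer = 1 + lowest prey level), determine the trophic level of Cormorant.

Trophic level 4

Salt Marsh Grass is a producer → level 1.
Polychaete Worm eats Salt Marsh Grass → level 2.
Juvenile Flounder eats Polychaete Worm → level 3.
Cormorant eats Juvenile Flounder → level 4.
No prey of Cormorant is below level 3, so 4 is the minimum.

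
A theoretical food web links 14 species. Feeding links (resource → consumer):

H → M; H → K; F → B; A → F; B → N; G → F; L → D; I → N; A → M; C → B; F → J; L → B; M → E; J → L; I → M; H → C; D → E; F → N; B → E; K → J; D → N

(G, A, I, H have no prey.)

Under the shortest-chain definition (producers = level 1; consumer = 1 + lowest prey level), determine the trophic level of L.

G is a producer → level 1.
F eats G → level 2.
J eats F → level 3.
L eats J → level 4.
No prey of L is below level 3, so 4 is the minimum.

Trophic level 4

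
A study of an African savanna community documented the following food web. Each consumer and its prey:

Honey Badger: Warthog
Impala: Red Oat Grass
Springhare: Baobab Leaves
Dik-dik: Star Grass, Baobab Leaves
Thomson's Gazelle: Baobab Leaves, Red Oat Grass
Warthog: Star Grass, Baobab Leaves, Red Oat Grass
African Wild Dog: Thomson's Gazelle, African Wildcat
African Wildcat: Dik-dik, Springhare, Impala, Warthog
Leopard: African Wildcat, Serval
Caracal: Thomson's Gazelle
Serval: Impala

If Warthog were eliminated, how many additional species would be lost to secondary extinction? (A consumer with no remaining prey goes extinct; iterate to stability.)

Remove Warthog.
Round 1: Honey Badger (all prey gone) → extinct.
No further losses. Total secondary extinctions: 1.

1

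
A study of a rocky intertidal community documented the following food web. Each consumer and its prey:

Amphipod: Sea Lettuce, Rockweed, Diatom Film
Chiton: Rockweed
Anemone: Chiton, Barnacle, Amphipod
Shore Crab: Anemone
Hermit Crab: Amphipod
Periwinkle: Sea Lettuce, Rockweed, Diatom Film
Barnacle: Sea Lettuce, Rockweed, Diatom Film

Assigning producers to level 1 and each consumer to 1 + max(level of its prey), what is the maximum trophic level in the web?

Producers (level 1): Sea Lettuce, Rockweed, Diatom Film.
Rockweed → Chiton → Anemone → Shore Crab gives Shore Crab level 4.
No species has a prey at level 4, so no species reaches level 5.

4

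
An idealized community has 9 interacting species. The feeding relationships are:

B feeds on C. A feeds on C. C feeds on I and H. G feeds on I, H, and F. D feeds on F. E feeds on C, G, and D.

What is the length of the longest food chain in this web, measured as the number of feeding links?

One longest chain: H → C → E.
It has 3 species and 2 links.

2 links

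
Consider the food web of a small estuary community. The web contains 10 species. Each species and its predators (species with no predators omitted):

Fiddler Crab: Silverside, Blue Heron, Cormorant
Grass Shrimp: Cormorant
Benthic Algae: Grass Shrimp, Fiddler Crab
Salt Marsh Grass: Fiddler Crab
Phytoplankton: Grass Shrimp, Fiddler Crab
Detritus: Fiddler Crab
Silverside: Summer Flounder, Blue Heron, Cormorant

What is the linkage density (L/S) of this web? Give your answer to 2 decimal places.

There are L = 13 links among S = 10 species.
L/S = 13/10 = 1.3000 ≈ 1.30.

L/S = 1.30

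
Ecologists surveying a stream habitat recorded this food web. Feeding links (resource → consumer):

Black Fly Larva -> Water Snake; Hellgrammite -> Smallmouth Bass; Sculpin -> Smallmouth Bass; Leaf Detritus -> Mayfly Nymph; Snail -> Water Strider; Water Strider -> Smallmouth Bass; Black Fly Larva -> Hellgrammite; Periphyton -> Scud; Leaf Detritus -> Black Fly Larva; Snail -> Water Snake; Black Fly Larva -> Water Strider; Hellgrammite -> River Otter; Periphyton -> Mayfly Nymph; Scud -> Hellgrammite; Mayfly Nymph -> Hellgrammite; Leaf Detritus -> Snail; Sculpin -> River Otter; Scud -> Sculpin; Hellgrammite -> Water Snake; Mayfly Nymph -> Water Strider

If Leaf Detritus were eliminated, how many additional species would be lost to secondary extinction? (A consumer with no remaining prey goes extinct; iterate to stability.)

2

Remove Leaf Detritus.
Round 1: Black Fly Larva (all prey gone), Snail (all prey gone) → extinct.
No further losses. Total secondary extinctions: 2.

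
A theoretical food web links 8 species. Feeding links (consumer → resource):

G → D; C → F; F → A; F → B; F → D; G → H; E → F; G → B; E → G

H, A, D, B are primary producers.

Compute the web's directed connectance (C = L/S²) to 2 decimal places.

C = 0.14

The web has S = 8 species and L = 9 feeding links.
C = L / S² = 9 / 64 = 0.1406 ≈ 0.14.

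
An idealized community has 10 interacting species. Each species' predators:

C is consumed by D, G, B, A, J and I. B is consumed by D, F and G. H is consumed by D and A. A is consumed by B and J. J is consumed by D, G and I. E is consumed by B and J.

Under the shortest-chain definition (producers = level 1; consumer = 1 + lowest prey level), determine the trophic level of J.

C is a producer → level 1.
J eats C → level 2.

Trophic level 2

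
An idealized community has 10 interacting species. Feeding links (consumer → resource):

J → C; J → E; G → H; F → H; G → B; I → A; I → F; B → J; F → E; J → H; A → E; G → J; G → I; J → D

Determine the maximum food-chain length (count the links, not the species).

3 links

One longest chain: D → J → B → G.
It has 4 species and 3 links.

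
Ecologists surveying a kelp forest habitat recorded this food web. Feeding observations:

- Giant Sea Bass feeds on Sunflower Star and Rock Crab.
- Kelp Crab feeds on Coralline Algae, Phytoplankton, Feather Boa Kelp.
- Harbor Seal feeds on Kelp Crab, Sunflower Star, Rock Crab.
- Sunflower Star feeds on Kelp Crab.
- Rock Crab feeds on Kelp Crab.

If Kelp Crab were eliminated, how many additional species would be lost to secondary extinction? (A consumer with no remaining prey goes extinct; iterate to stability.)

Remove Kelp Crab.
Round 1: Sunflower Star (all prey gone), Rock Crab (all prey gone) → extinct.
Round 2: Harbor Seal (all prey gone), Giant Sea Bass (all prey gone) → extinct.
No further losses. Total secondary extinctions: 4.

4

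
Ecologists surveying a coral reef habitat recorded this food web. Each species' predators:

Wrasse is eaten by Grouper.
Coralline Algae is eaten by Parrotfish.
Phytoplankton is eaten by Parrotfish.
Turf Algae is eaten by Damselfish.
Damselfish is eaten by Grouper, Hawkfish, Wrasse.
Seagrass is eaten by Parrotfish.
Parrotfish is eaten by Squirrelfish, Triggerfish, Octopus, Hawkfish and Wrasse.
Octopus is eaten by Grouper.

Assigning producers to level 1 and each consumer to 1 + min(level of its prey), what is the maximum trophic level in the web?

Producers (level 1): Turf Algae, Coralline Algae, Phytoplankton, Seagrass.
Following each consumer down to its lowest-level prey: Coralline Algae → Parrotfish → Wrasse (levels 1 through 3).
All prey of Wrasse (Parrotfish 2, Damselfish 2) are at level 2 or above, so Wrasse is at level 1 + 2 = 3.
Every consumer has at least one prey at level 2 or below, so none exceeds level 3.

3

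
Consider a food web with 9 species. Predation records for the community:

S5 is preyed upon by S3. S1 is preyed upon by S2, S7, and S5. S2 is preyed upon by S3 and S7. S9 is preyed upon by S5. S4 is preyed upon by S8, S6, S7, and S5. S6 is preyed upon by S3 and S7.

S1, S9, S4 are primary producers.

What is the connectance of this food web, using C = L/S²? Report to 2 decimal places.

The web has S = 9 species and L = 13 feeding links.
C = L / S² = 13 / 81 = 0.1605 ≈ 0.16.

C = 0.16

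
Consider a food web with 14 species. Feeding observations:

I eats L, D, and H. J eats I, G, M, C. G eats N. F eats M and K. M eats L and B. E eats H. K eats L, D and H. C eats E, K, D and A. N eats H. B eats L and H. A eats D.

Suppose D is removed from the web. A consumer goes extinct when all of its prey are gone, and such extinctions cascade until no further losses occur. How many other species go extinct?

Remove D.
Round 1: A (all prey gone) → extinct.
No further losses. Total secondary extinctions: 1.

1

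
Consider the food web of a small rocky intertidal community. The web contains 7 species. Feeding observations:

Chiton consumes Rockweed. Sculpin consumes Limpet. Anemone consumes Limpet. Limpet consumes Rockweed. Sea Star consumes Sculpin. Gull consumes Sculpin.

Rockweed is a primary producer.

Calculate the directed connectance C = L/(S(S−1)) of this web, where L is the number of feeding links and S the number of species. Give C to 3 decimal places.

C = 0.143

The web has S = 7 species and L = 6 feeding links.
C = L / (S(S−1)) = 6 / 42 = 0.1429 ≈ 0.143.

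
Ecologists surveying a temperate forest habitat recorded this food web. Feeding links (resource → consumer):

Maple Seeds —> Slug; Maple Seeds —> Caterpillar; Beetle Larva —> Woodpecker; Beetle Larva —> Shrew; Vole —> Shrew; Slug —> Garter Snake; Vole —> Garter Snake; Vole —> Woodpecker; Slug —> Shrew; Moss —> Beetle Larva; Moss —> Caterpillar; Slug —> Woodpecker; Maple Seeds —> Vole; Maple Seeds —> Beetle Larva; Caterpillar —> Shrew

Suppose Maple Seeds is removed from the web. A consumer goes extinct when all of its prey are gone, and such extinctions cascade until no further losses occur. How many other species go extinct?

3

Remove Maple Seeds.
Round 1: Vole (all prey gone), Slug (all prey gone) → extinct.
Round 2: Garter Snake (all prey gone) → extinct.
No further losses. Total secondary extinctions: 3.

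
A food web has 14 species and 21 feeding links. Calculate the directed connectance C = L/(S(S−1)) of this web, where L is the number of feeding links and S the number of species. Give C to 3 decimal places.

C = 0.115

The web has S = 14 species and L = 21 feeding links.
C = L / (S(S−1)) = 21 / 182 = 0.1154 ≈ 0.115.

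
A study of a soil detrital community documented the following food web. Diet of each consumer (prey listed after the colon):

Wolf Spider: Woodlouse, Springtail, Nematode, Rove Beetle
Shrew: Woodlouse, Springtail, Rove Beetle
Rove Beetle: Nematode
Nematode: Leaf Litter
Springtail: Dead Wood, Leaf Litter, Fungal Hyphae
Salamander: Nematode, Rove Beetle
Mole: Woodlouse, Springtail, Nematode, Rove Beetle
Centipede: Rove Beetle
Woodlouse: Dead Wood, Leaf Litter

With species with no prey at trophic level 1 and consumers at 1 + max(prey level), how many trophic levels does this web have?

4

Basal resources (level 1): Dead Wood, Leaf Litter, Fungal Hyphae.
Leaf Litter → Nematode → Rove Beetle → Salamander gives Salamander level 4.
No species has a prey at level 4, so no species reaches level 5.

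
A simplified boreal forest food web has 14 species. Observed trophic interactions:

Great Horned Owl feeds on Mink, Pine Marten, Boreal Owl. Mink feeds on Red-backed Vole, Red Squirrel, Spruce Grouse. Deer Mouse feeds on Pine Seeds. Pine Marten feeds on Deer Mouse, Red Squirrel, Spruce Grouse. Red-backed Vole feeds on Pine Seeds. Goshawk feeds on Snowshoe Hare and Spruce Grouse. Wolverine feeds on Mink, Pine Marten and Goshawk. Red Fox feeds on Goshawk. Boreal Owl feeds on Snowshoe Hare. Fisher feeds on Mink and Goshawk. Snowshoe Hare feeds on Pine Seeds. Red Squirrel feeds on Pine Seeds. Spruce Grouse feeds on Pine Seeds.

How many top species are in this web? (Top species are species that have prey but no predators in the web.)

4

Top species (has prey, but nothing eats it): Red Fox, Fisher, Great Horned Owl, Wolverine.
Count: 4.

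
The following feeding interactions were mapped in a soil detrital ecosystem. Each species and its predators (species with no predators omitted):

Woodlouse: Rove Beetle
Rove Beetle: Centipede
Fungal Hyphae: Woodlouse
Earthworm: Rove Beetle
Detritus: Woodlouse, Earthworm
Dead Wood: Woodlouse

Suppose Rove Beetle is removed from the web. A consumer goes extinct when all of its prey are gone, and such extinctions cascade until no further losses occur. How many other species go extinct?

1

Remove Rove Beetle.
Round 1: Centipede (all prey gone) → extinct.
No further losses. Total secondary extinctions: 1.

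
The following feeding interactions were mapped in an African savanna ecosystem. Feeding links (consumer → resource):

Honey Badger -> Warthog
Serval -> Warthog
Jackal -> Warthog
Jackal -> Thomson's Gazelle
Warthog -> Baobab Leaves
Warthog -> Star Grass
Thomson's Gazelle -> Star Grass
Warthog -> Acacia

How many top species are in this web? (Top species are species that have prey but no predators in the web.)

3

Top species (has prey, but nothing eats it): Serval, Jackal, Honey Badger.
Count: 3.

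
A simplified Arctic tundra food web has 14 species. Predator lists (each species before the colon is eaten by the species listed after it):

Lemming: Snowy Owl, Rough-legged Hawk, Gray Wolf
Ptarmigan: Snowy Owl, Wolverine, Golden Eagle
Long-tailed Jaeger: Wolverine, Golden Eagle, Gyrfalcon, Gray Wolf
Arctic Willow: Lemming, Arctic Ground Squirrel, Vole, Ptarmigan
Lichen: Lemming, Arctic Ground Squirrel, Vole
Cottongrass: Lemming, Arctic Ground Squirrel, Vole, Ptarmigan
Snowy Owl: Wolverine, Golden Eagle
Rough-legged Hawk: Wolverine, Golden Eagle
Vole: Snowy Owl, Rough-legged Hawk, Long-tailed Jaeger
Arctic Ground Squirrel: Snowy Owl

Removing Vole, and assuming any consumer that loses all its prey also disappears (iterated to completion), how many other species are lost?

Remove Vole.
Round 1: Long-tailed Jaeger (all prey gone) → extinct.
Round 2: Gyrfalcon (all prey gone) → extinct.
No further losses. Total secondary extinctions: 2.

2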